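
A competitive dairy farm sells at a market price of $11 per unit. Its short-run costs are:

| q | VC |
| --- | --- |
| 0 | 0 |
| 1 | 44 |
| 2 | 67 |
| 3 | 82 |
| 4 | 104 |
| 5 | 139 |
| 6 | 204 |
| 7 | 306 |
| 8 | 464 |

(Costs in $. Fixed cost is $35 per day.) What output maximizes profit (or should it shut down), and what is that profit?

Compute π = P·q − TC at each output: q=0: -35; q=1: -68; q=2: -80; q=3: -84; q=4: -95; q=5: -119; q=6: -173; q=7: -264; q=8: -411.
Profit is highest at q = 0. Equivalently, the lowest AVC in the table is 104/4 ≈ $26 at q = 4, and P = $11 falls below it — price never covers variable cost, so the firm shuts down and loses only its fixed cost.

q = 0 (shut down); profit = -$35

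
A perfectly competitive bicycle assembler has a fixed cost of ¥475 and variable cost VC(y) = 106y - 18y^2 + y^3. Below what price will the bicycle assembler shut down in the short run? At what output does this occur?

The firm shuts down when price falls below the minimum of average variable cost. AVC = VC/y = 106 - 18y + y^2.
dAVC/dy = -18 + 2y = 0 gives y = 9. min AVC = 106 - 18·9 + 9^2 = 25.
The firm shuts down for any P below ¥25.

¥25 per unit, at y = 9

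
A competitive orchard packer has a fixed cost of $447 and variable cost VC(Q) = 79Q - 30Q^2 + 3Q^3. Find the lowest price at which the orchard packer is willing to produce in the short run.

The firm shuts down when price falls below the minimum of average variable cost. AVC = VC/Q = 79 - 30Q + 3Q^2.
dAVC/dQ = -30 + 6Q = 0 gives Q = 5. min AVC = 79 - 30·5 + 3·5^2 = 4.
For P < $4 the firm produces nothing.

$4 per unit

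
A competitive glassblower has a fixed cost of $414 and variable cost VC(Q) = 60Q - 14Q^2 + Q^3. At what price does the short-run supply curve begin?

$11 per unit

Short-run supply begins at min AVC. From VC = 60Q - 14Q^2 + Q^3, AVC = 60 - 14Q + Q^2.
At the minimum of AVC, MC = AVC. MC = 60 - 28Q + 3Q^2; setting MC = AVC gives 2Q^2 - 14Q = 0, so Q = 7. min AVC = 11.
So the shutdown price is $11.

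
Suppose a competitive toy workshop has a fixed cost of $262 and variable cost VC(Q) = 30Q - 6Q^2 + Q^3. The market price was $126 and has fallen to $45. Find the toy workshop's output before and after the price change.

MC = 30 - 12Q + 3Q^2; the shutdown threshold is min AVC = $21 (at Q = 3).
At P = $126 ≥ min AVC, set P = MC on the rising branch: Q = 8.
At P = $45 ≥ min AVC, set P = MC: Q = 5. The firm stays open but cuts output.

Output falls from 8 to 5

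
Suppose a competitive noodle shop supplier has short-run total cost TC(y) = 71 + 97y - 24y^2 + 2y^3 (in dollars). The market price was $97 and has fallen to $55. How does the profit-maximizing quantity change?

MC = 97 - 48y + 6y^2; the shutdown threshold is min AVC = $25 (at y = 6).
At P = $97 ≥ min AVC, set P = MC on the rising branch: y = 8.
At P = $55 ≥ min AVC, set P = MC: y = 7. The firm stays open but cuts output.

Output falls from 8 to 7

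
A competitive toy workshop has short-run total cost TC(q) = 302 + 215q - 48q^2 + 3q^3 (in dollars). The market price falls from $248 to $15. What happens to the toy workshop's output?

Output falls from 11 to 0 (the firm shuts down)

AVC = 215 - 48q + 3q^2, minimized at q = 8 where min AVC = $23. MC = 215 - 96q + 9q^2.
With P = $248 above the shutdown price, P = MC gives q = 11.
At P = $15 < min AVC = $23, price no longer covers variable cost at any output, so the firm shuts down: q = 0.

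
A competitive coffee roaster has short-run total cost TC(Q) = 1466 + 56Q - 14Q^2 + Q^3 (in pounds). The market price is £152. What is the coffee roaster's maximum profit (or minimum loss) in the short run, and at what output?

Profit = -£26 at Q = 12

AVC = 56 - 14Q + Q^2 has its minimum £7 at Q = 7; price £152 clears that bar, so the firm operates.
With MC = 56 - 28Q + 3Q^2, P = MC on the upward-sloping part at Q* = 12.
TR = 152·12 = 1824. TC = 1466 + 384 = 1850. Profit = 1824 − 1850 = -£26.
Shutting down would mean losing the fixed cost of £1466, so operating at a loss of £26 is better by £1440.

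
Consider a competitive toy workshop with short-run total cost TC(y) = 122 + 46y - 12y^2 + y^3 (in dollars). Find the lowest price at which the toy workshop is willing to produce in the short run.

$10 per unit

The shutdown price is the minimum of AVC. VC = 46y - 12y^2 + y^3, so AVC = 46 - 12y + y^2.
At the minimum of AVC, MC = AVC. MC = 46 - 24y + 3y^2; setting MC = AVC gives 2y^2 - 12y = 0, so y = 6. min AVC = 10.
The firm shuts down for any P below $10.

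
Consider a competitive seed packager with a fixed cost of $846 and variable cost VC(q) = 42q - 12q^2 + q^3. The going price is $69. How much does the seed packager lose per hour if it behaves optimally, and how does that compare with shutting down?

AVC = 42 - 12q + q^2 has its minimum $6 at q = 6; price $69 clears that bar, so the firm operates.
With MC = 42 - 24q + 3q^2, P = MC on the upward-sloping part at q* = 9.
TR = 69·9 = 621. TC = 846 + 135 = 981. Profit = 621 − 981 = -$360.
That loss of $360 beats the $846 the firm would lose by shutting down; producing recovers $486 of fixed cost.

Profit = -$360 at q = 9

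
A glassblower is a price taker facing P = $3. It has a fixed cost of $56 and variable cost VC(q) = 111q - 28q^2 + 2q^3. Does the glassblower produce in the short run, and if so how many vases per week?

Shut down

From TC, MC = TC'(q) = 111 - 56q + 6q^2 and AVC = VC/q = 111 - 28q + 2q^2.
The AVC parabola has its vertex at q = 28/4 = 7, where AVC = 111 - 28·7 + 2·7^2 = $13.
Since P = $3 < min AVC = $13, price fails to cover variable cost at any output.
The firm minimizes its loss by shutting down and losing only its fixed cost of $56.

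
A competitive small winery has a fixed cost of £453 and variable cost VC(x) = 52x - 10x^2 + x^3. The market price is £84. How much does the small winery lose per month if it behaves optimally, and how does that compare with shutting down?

Profit = -£69 at x = 8

AVC = 52 - 10x + x^2; min AVC = £27 at x = 5. Since P = £84 ≥ min AVC, the firm produces.
With MC = 52 - 20x + 3x^2, P = MC on the upward-sloping part at x* = 8.
TR = 84·8 = 672. TC = 453 + 288 = 741. Profit = 672 − 741 = -£69.
Shutting down would mean losing the fixed cost of £453, so operating at a loss of £69 is better by £384.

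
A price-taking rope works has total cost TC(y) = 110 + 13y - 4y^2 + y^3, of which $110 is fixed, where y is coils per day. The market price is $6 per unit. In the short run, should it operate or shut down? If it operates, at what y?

Variable cost is VC = 13y - 4y^2 + y^3, so AVC = VC/y = 13 - 4y + y^2 and MC = dTC/dy = 13 - 8y + 3y^2.
The AVC parabola has its vertex at y = 4/2 = 2, where AVC = 13 - 4·2 + 2^2 = $9.
With P < min AVC ($6 < $9), every unit sold adds to the loss.
The firm minimizes its loss by shutting down and losing only its fixed cost of $110.

Shut down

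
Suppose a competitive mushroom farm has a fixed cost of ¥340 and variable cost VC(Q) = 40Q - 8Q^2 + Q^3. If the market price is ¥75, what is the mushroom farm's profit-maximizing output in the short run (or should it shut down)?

Produce at Q = 7

Strip out fixed cost: VC = 40Q - 8Q^2 + Q^3. Then AVC = 40 - 8Q + Q^2 and MC = 40 - 16Q + 3Q^2.
AVC is minimized where dAVC/dQ = -8 + 2Q = 0, at Q = 4; min AVC = 40 - 8·4 + 4^2 = ¥24.
P = ¥75 exceeds min AVC = ¥24, so the firm stays open.
P = MC gives -35 - 16Q + 3Q^2 = 0, with roots -5/3 and 7. Take the larger (rising MC): Q* = 7.
Check: AVC at Q = 7 is ¥33 ≤ P, so revenue covers variable cost.
Profit = P·Q − TC = 75·7 − 571 = -¥46, a loss, but smaller than the ¥340 fixed cost the firm would lose by shutting down.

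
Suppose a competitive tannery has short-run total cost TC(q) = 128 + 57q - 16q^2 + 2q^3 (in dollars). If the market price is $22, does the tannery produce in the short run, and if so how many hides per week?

Variable cost is VC = 57q - 16q^2 + 2q^3, so AVC = VC/q = 57 - 16q + 2q^2 and MC = dTC/dq = 57 - 32q + 6q^2.
The AVC parabola has its vertex at q = 16/4 = 4, where AVC = 57 - 16·4 + 2·4^2 = $25.
With P < min AVC ($22 < $25), every unit sold adds to the loss.
Shutting down limits the loss to fixed cost, $128.

Shut down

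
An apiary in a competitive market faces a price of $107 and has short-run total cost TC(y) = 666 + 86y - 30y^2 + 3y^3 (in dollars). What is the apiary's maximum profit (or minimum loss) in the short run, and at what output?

Profit = -$78 at y = 7

AVC = 86 - 30y + 3y^2; min AVC = $11 at y = 5. Since P = $107 ≥ min AVC, the firm produces.
With MC = 86 - 60y + 9y^2, P = MC on the upward-sloping part at y* = 7.
TR = 107·7 = 749. TC = 666 + 161 = 827. Profit = 749 − 827 = -$78.
By producing, the firm covers all variable cost plus $588 of fixed cost; shutting down would lose the full $666.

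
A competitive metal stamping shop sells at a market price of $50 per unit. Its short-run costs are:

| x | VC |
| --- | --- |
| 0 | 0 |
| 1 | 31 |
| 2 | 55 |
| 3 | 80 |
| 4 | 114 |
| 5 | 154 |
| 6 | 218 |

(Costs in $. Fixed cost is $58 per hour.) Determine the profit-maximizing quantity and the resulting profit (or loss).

x = 5; profit = $38

Profit at each row (π = 50x − TC): x=0: -58; x=1: -39; x=2: -13; x=3: 12; x=4: 28; x=5: 38; x=6: 24.
Profit is maximized at x = 5. AVC there is 154/5 = $30.80 ≤ P, so producing beats shutting down (which would give -$58).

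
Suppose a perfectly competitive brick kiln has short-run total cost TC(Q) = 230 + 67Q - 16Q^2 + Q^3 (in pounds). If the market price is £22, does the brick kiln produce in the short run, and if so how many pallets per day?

Variable cost is VC = 67Q - 16Q^2 + Q^3, so AVC = VC/Q = 67 - 16Q + Q^2 and MC = dTC/dQ = 67 - 32Q + 3Q^2.
AVC hits its minimum where MC = AVC, at Q = 8, giving min AVC = 67 - 16·8 + 8^2 = £3.
Since P = £22 ≥ min AVC = £3, price covers variable cost and the firm should produce.
P = MC gives 45 - 32Q + 3Q^2 = 0, with roots 5/3 and 9. Take the larger (rising MC): Q* = 9.
Check: AVC at Q = 9 is £4 ≤ P, so revenue covers variable cost.
Profit = P·Q − TC = 22·9 − 266 = -£68, a loss, but smaller than the £230 fixed cost the firm would lose by shutting down.

Produce at Q = 9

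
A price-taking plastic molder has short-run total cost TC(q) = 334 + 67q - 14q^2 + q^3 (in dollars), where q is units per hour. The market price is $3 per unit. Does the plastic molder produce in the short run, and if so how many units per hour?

Shut down

Strip out fixed cost: VC = 67q - 14q^2 + q^3. Then AVC = 67 - 14q + q^2 and MC = 67 - 28q + 3q^2.
The AVC parabola has its vertex at q = 14/2 = 7, where AVC = 67 - 14·7 + 7^2 = $18.
Since P = $3 < min AVC = $18, price fails to cover variable cost at any output.
The firm minimizes its loss by shutting down and losing only its fixed cost of $334.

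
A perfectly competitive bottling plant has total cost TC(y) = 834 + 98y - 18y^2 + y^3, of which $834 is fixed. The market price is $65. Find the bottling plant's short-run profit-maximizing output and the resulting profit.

AVC = 98 - 18y + y^2 has its minimum $17 at y = 9; price $65 clears that bar, so the firm operates.
MC = 98 - 36y + 3y^2. Setting P = MC and taking the root on the rising branch gives y* = 11.
TR = 65·11 = 715. TC = 834 + 231 = 1065. Profit = 715 − 1065 = -$350.
By producing, the firm covers all variable cost plus $484 of fixed cost; shutting down would lose the full $834.

Profit = -$350 at y = 11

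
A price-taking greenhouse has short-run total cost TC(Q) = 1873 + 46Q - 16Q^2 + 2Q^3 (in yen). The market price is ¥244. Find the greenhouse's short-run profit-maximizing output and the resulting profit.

Profit = -¥253 at Q = 9

AVC = 46 - 16Q + 2Q^2; min AVC = ¥14 at Q = 4. Since P = ¥244 ≥ min AVC, the firm produces.
MC = 46 - 32Q + 6Q^2. Setting P = MC and taking the root on the rising branch gives Q* = 9.
TR = 244·9 = 2196. TC = 1873 + 576 = 2449. Profit = 2196 − 2449 = -¥253.
Shutting down would mean losing the fixed cost of ¥1873, so operating at a loss of ¥253 is better by ¥1620.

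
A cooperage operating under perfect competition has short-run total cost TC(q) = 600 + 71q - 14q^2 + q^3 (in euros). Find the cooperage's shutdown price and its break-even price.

AVC = 71 - 14q + q^2; minimized at q = 7, giving min AVC = €22. That is the shutdown price.
ATC = 600/q + 71 - 14q + q^2. Setting dATC/dq = −600/q^2 − 14 + 2q = 0 gives q = 10 (since 2·10^3 − 14·10^2 = 600).
min ATC = 600/10 + 71 − 14·10 + 10^2 = €91. That is the break-even price.
For €22 ≤ P < €91 the firm produces at a loss; below €22 it shuts down.

Shutdown price = €22; break-even price = €91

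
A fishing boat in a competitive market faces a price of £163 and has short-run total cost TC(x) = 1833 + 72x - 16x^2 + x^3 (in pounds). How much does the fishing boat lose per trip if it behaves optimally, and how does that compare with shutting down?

Profit = -£143 at x = 13

AVC = 72 - 16x + x^2 has its minimum £8 at x = 8; price £163 clears that bar, so the firm operates.
MC = 72 - 32x + 3x^2. Setting P = MC and taking the root on the rising branch gives x* = 13.
TR = 163·13 = 2119. TC = 1833 + 429 = 2262. Profit = 2119 − 2262 = -£143.
By producing, the firm covers all variable cost plus £1690 of fixed cost; shutting down would lose the full £1833.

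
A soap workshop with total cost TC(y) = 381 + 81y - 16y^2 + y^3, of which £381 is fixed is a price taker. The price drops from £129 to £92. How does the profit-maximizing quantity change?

Output falls from 12 to 11

AVC = 81 - 16y + y^2, minimized at y = 8 where min AVC = £17. MC = 81 - 32y + 3y^2.
With P = £129 above the shutdown price, P = MC gives y = 12.
At P = £92 ≥ min AVC, set P = MC: y = 11. The firm stays open but cuts output.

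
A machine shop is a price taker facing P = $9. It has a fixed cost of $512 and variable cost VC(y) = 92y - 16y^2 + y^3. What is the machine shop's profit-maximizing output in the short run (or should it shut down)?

Shut down

Strip out fixed cost: VC = 92y - 16y^2 + y^3. Then AVC = 92 - 16y + y^2 and MC = 92 - 32y + 3y^2.
The AVC parabola has its vertex at y = 16/2 = 8, where AVC = 92 - 16·8 + 8^2 = $28.
With P < min AVC ($9 < $28), every unit sold adds to the loss.
Best response: produce nothing and absorb the $512 fixed cost.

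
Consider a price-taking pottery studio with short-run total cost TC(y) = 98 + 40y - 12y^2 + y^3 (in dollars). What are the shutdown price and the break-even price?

Shutdown price = min AVC. AVC = 40 - 12y + y^2, with vertex at y = 6 and minimum $4.
ATC = 98/y + 40 - 12y + y^2. Setting dATC/dy = −98/y^2 − 12 + 2y = 0 gives y = 7 (since 2·7^3 − 12·7^2 = 98).
min ATC = 98/7 + 40 − 12·7 + 7^2 = $19. That is the break-even price.
For $4 ≤ P < $19 the firm produces at a loss; below $4 it shuts down.

Shutdown price = $4; break-even price = $19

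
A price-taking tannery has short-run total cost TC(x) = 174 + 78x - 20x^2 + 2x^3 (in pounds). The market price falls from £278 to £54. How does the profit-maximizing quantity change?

Output falls from 10 to 6

AVC = 78 - 20x + 2x^2, minimized at x = 5 where min AVC = £28. MC = 78 - 40x + 6x^2.
With P = £278 above the shutdown price, P = MC gives x = 10.
At P = £54 ≥ min AVC, set P = MC: x = 6. The firm stays open but cuts output.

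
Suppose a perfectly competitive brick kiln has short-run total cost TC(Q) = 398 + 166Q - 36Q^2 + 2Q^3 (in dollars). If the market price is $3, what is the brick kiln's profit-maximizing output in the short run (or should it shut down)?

Shut down

Strip out fixed cost: VC = 166Q - 36Q^2 + 2Q^3. Then AVC = 166 - 36Q + 2Q^2 and MC = 166 - 72Q + 6Q^2.
AVC is minimized where dAVC/dQ = -36 + 4Q = 0, at Q = 9; min AVC = 166 - 36·9 + 2·9^2 = $4.
With P < min AVC ($3 < $4), every unit sold adds to the loss.
Shutting down limits the loss to fixed cost, $398.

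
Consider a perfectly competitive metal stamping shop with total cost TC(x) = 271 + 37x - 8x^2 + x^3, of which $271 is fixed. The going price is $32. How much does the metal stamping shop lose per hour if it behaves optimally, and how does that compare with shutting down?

AVC = 37 - 8x + x^2; min AVC = $21 at x = 4. Since P = $32 ≥ min AVC, the firm produces.
With MC = 37 - 16x + 3x^2, P = MC on the upward-sloping part at x* = 5.
TR = 32·5 = 160. TC = 271 + 110 = 381. Profit = 160 − 381 = -$221.
By producing, the firm covers all variable cost plus $50 of fixed cost; shutting down would lose the full $271.

Profit = -$221 at x = 5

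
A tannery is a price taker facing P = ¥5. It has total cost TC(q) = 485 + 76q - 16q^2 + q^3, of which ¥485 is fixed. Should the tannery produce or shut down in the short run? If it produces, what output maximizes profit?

Strip out fixed cost: VC = 76q - 16q^2 + q^3. Then AVC = 76 - 16q + q^2 and MC = 76 - 32q + 3q^2.
The AVC parabola has its vertex at q = 16/2 = 8, where AVC = 76 - 16·8 + 8^2 = ¥12.
Since P = ¥5 < min AVC = ¥12, price fails to cover variable cost at any output.
Shutting down limits the loss to fixed cost, ¥485.

Shut down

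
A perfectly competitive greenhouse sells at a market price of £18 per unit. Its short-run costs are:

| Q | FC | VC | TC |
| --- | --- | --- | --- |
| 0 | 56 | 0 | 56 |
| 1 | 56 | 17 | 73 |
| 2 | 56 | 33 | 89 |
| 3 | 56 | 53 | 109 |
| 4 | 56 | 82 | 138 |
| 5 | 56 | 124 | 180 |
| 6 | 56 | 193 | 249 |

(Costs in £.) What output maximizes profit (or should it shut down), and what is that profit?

Q = 2; profit = -£53

Compute π = P·Q − TC at each output: Q=0: -56; Q=1: -55; Q=2: -53; Q=3: -55; Q=4: -66; Q=5: -90; Q=6: -141.
Profit is maximized at Q = 2. AVC there is 33/2 = £16.50 ≤ P, so producing beats shutting down (which would give -£56).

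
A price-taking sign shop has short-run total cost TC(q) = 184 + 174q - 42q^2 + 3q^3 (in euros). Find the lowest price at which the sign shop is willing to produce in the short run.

The shutdown price is the minimum of AVC. VC = 174q - 42q^2 + 3q^3, so AVC = 174 - 42q + 3q^2.
dAVC/dq = -42 + 6q = 0 gives q = 7. min AVC = 174 - 42·7 + 3·7^2 = 27.
So the shutdown price is €27.

€27 per unit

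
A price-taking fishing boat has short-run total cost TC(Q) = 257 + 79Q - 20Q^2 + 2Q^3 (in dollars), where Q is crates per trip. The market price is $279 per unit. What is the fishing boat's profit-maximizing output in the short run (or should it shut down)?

Produce at Q = 10

Strip out fixed cost: VC = 79Q - 20Q^2 + 2Q^3. Then AVC = 79 - 20Q + 2Q^2 and MC = 79 - 40Q + 6Q^2.
AVC hits its minimum where MC = AVC, at Q = 5, giving min AVC = 79 - 20·5 + 2·5^2 = $29.
Since P = $279 ≥ min AVC = $29, price covers variable cost and the firm should produce.
Set P = MC: 279 = 79 - 40Q + 6Q^2 → -200 - 40Q + 6Q^2 = 0. The roots are Q = -10/3 and Q = 10; the profit-maximizing output is on the rising part of MC, so Q* = 10.
Check: AVC at Q = 10 is $79 ≤ P, so revenue covers variable cost.
Profit = P·Q − TC = 279·10 − 1047 = $1743.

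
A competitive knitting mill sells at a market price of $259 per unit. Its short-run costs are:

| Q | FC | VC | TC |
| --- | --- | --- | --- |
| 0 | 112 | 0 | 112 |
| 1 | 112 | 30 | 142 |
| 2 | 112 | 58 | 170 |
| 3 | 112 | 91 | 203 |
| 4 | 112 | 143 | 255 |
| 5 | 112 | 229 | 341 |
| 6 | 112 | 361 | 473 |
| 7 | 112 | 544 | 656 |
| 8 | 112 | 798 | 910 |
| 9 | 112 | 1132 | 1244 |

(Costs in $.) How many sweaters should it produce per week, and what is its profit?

Q = 8; profit = $1162

Compute π = P·Q − TC at each output: Q=0: -112; Q=1: 117; Q=2: 348; Q=3: 574; Q=4: 781; Q=5: 954; Q=6: 1081; Q=7: 1157; Q=8: 1162; Q=9: 1087.
Profit is maximized at Q = 8. AVC there is 798/8 = $99.75 ≤ P, so producing beats shutting down (which would give -$112).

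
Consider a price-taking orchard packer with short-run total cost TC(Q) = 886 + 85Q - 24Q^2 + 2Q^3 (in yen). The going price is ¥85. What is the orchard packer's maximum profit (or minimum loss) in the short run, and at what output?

AVC = 85 - 24Q + 2Q^2 has its minimum ¥13 at Q = 6; price ¥85 clears that bar, so the firm operates.
MC = 85 - 48Q + 6Q^2. Setting P = MC and taking the root on the rising branch gives Q* = 8.
TR = 85·8 = 680. TC = 886 + 168 = 1054. Profit = 680 − 1054 = -¥374.
By producing, the firm covers all variable cost plus ¥512 of fixed cost; shutting down would lose the full ¥886.

Profit = -¥374 at Q = 8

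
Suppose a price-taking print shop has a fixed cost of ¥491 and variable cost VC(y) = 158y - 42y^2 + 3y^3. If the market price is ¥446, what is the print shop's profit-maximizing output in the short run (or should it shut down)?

From TC, MC = TC'(y) = 158 - 84y + 9y^2 and AVC = VC/y = 158 - 42y + 3y^2.
AVC hits its minimum where MC = AVC, at y = 7, giving min AVC = 158 - 42·7 + 3·7^2 = ¥11.
P = ¥446 exceeds min AVC = ¥11, so the firm stays open.
Set P = MC: 446 = 158 - 84y + 9y^2 → -288 - 84y + 9y^2 = 0. The roots are y = -8/3 and y = 12; the profit-maximizing output is on the rising part of MC, so y* = 12.
Check: AVC at y = 12 is ¥86 ≤ P, so revenue covers variable cost.
Profit = P·y − TC = 446·12 − 1523 = ¥3829.

Produce at y = 12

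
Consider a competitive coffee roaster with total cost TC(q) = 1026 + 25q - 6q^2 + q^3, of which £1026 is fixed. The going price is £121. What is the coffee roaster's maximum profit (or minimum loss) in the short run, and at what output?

Profit = -£386 at q = 8

AVC = 25 - 6q + q^2; min AVC = £16 at q = 3. Since P = £121 ≥ min AVC, the firm produces.
MC = 25 - 12q + 3q^2. Setting P = MC and taking the root on the rising branch gives q* = 8.
TR = 121·8 = 968. TC = 1026 + 328 = 1354. Profit = 968 − 1354 = -£386.
By producing, the firm covers all variable cost plus £640 of fixed cost; shutting down would lose the full £1026.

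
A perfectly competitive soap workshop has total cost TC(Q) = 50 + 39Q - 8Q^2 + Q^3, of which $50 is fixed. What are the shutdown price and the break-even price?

Shutdown price = $23; break-even price = $34

Shutdown price = min AVC. AVC = 39 - 8Q + Q^2, with vertex at Q = 4 and minimum $23.
ATC = 50/Q + 39 - 8Q + Q^2. Setting dATC/dQ = −50/Q^2 − 8 + 2Q = 0 gives Q = 5 (since 2·5^3 − 8·5^2 = 50).
min ATC = 50/5 + 39 − 8·5 + 5^2 = $34. That is the break-even price.
Between these two prices the firm operates at a loss; above $34 it earns a profit.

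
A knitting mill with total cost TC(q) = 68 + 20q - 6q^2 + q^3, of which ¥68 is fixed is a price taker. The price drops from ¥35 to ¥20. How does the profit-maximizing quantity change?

Output falls from 5 to 4

MC = 20 - 12q + 3q^2; the shutdown threshold is min AVC = ¥11 (at q = 3).
With P = ¥35 above the shutdown price, P = MC gives q = 5.
At P = ¥20 ≥ min AVC, set P = MC: q = 4. The firm stays open but cuts output.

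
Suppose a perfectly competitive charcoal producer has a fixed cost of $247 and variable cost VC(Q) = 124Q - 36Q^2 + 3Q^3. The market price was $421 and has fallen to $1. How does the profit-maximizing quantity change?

MC = 124 - 72Q + 9Q^2; the shutdown threshold is min AVC = $16 (at Q = 6).
At P = $421 ≥ min AVC, set P = MC on the rising branch: Q = 11.
At P = $1 < min AVC = $16, price no longer covers variable cost at any output, so the firm shuts down: Q = 0.

Output falls from 11 to 0 (the firm shuts down)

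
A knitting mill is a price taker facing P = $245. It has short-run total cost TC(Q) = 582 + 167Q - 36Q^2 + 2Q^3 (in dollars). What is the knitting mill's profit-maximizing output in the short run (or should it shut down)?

Produce at Q = 13

Strip out fixed cost: VC = 167Q - 36Q^2 + 2Q^3. Then AVC = 167 - 36Q + 2Q^2 and MC = 167 - 72Q + 6Q^2.
The AVC parabola has its vertex at Q = 36/4 = 9, where AVC = 167 - 36·9 + 2·9^2 = $5.
Because $245 ≥ $5, revenue can cover variable cost; the firm operates.
Set P = MC: 245 = 167 - 72Q + 6Q^2 → -78 - 72Q + 6Q^2 = 0. The roots are Q = -1 and Q = 13; the profit-maximizing output is on the rising part of MC, so Q* = 13.
Check: AVC at Q = 13 is $37 ≤ P, so revenue covers variable cost.
Profit = P·Q − TC = 245·13 − 1063 = $2122.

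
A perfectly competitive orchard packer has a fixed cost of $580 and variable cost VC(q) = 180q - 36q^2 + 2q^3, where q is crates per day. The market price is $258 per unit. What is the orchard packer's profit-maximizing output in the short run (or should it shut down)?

Produce at q = 13

From TC, MC = TC'(q) = 180 - 72q + 6q^2 and AVC = VC/q = 180 - 36q + 2q^2.
AVC is minimized where dAVC/dq = -36 + 4q = 0, at q = 9; min AVC = 180 - 36·9 + 2·9^2 = $18.
Since P = $258 ≥ min AVC = $18, price covers variable cost and the firm should produce.
Set P = MC: 258 = 180 - 72q + 6q^2 → -78 - 72q + 6q^2 = 0. The roots are q = -1 and q = 13; the profit-maximizing output is on the rising part of MC, so q* = 13.
Check: AVC at q = 13 is $50 ≤ P, so revenue covers variable cost.
Profit = P·q − TC = 258·13 − 1230 = $2124.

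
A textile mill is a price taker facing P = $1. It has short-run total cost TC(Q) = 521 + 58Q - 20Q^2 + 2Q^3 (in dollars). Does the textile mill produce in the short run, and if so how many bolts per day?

Strip out fixed cost: VC = 58Q - 20Q^2 + 2Q^3. Then AVC = 58 - 20Q + 2Q^2 and MC = 58 - 40Q + 6Q^2.
AVC hits its minimum where MC = AVC, at Q = 5, giving min AVC = 58 - 20·5 + 2·5^2 = $8.
Since P = $1 < min AVC = $8, price fails to cover variable cost at any output.
Best response: produce nothing and absorb the $521 fixed cost.

Shut down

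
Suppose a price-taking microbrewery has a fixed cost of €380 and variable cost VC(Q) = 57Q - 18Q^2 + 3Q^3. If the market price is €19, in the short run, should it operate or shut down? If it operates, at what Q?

Variable cost is VC = 57Q - 18Q^2 + 3Q^3, so AVC = VC/Q = 57 - 18Q + 3Q^2 and MC = dTC/dQ = 57 - 36Q + 9Q^2.
AVC is minimized where dAVC/dQ = -18 + 6Q = 0, at Q = 3; min AVC = 57 - 18·3 + 3·3^2 = €30.
P = €19 lies below min AVC = €30; no output level covers variable cost.
The firm minimizes its loss by shutting down and losing only its fixed cost of €380.

Shut down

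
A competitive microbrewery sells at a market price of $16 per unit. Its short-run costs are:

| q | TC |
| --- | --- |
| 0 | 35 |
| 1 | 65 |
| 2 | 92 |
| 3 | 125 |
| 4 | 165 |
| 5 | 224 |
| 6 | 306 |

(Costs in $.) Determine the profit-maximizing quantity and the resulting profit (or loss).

q = 0 (shut down); profit = -$35

Compute π = P·q − TC at each output: q=0: -35; q=1: -49; q=2: -60; q=3: -77; q=4: -101; q=5: -144; q=6: -210.
Profit is highest at q = 0. Equivalently, the lowest AVC in the table is 57/2 ≈ $28.50 at q = 2, and P = $16 falls below it — price never covers variable cost, so the firm shuts down and loses only its fixed cost.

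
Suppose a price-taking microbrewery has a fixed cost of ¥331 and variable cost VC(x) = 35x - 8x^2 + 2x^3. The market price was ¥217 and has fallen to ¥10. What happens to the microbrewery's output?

Output falls from 7 to 0 (the firm shuts down)

MC = 35 - 16x + 6x^2; the shutdown threshold is min AVC = ¥27 (at x = 2).
At P = ¥217 ≥ min AVC, set P = MC on the rising branch: x = 7.
At P = ¥10 < min AVC = ¥27, price no longer covers variable cost at any output, so the firm shuts down: x = 0.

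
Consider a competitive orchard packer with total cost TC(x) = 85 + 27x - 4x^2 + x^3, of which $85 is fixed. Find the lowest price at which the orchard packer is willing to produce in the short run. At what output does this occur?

Short-run supply begins at min AVC. From VC = 27x - 4x^2 + x^3, AVC = 27 - 4x + x^2.
At the minimum of AVC, MC = AVC. MC = 27 - 8x + 3x^2; setting MC = AVC gives 2x^2 - 4x = 0, so x = 2. min AVC = 23.
So the shutdown price is $23.

$23 per unit, at x = 2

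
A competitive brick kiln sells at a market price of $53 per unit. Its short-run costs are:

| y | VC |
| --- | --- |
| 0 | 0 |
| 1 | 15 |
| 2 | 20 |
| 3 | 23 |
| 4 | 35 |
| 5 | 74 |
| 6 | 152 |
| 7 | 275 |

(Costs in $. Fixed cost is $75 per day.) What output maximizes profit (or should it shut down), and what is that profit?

y = 5; profit = $116

Compute π = P·y − TC at each output: y=0: -75; y=1: -37; y=2: 11; y=3: 61; y=4: 102; y=5: 116; y=6: 91; y=7: 21.
Profit is maximized at y = 5. AVC there is 74/5 = $14.80 ≤ P, so producing beats shutting down (which would give -$75).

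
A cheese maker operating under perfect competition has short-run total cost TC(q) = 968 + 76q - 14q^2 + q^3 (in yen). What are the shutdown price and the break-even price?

Shutdown price = min AVC. AVC = 76 - 14q + q^2, with vertex at q = 7 and minimum ¥27.
ATC = 968/q + 76 - 14q + q^2. Setting dATC/dq = −968/q^2 − 14 + 2q = 0 gives q = 11 (since 2·11^3 − 14·11^2 = 968).
min ATC = 968/11 + 76 − 14·11 + 11^2 = ¥131. That is the break-even price.
For ¥27 ≤ P < ¥131 the firm produces at a loss; below ¥27 it shuts down.

Shutdown price = ¥27; break-even price = ¥131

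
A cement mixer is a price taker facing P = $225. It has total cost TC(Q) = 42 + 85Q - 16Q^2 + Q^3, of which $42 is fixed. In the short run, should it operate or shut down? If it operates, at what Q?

Produce at Q = 14

Strip out fixed cost: VC = 85Q - 16Q^2 + Q^3. Then AVC = 85 - 16Q + Q^2 and MC = 85 - 32Q + 3Q^2.
AVC hits its minimum where MC = AVC, at Q = 8, giving min AVC = 85 - 16·8 + 8^2 = $21.
Because $225 ≥ $21, revenue can cover variable cost; the firm operates.
P = MC gives -140 - 32Q + 3Q^2 = 0, with roots -10/3 and 14. Take the larger (rising MC): Q* = 14.
Check: AVC at Q = 14 is $57 ≤ P, so revenue covers variable cost.
Profit = P·Q − TC = 225·14 − 840 = $2310.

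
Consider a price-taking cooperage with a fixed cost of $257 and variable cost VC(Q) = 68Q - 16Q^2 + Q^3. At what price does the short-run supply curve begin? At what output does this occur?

$4 per unit, at Q = 8

The shutdown price is the minimum of AVC. VC = 68Q - 16Q^2 + Q^3, so AVC = 68 - 16Q + Q^2.
At the minimum of AVC, MC = AVC. MC = 68 - 32Q + 3Q^2; setting MC = AVC gives 2Q^2 - 16Q = 0, so Q = 8. min AVC = 4.
So the shutdown price is $4.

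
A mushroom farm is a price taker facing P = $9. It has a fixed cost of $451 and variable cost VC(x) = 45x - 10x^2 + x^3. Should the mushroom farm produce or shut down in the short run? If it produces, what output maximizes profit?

Variable cost is VC = 45x - 10x^2 + x^3, so AVC = VC/x = 45 - 10x + x^2 and MC = dTC/dx = 45 - 20x + 3x^2.
The AVC parabola has its vertex at x = 10/2 = 5, where AVC = 45 - 10·5 + 5^2 = $20.
Since P = $9 < min AVC = $20, price fails to cover variable cost at any output.
The firm minimizes its loss by shutting down and losing only its fixed cost of $451.

Shut down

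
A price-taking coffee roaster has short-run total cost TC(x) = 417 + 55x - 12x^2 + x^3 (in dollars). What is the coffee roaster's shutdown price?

$19 per unit

Short-run supply begins at min AVC. From VC = 55x - 12x^2 + x^3, AVC = 55 - 12x + x^2.
dAVC/dx = -12 + 2x = 0 gives x = 6. min AVC = 55 - 12·6 + 6^2 = 19.
The firm shuts down for any P below $19.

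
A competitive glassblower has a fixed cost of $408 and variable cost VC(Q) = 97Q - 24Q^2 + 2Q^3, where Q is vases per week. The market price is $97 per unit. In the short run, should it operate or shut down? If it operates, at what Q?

Produce at Q = 8

Variable cost is VC = 97Q - 24Q^2 + 2Q^3, so AVC = VC/Q = 97 - 24Q + 2Q^2 and MC = dTC/dQ = 97 - 48Q + 6Q^2.
AVC is minimized where dAVC/dQ = -24 + 4Q = 0, at Q = 6; min AVC = 97 - 24·6 + 2·6^2 = $25.
Because $97 ≥ $25, revenue can cover variable cost; the firm operates.
P = MC gives -48Q + 6Q^2 = 0, with roots 0 and 8. Take the larger (rising MC): Q* = 8.
Check: AVC at Q = 8 is $33 ≤ P, so revenue covers variable cost.
Profit = P·Q − TC = 97·8 − 672 = $104.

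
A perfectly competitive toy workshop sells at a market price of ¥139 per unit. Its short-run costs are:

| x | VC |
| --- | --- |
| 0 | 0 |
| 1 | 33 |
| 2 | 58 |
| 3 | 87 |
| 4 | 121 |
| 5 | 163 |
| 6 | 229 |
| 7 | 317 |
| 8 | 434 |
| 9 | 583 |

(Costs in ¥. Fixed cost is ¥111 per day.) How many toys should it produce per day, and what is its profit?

Profit at each row (π = 139x − TC): x=0: -111; x=1: -5; x=2: 109; x=3: 219; x=4: 324; x=5: 421; x=6: 494; x=7: 545; x=8: 567; x=9: 557.
Profit is maximized at x = 8. AVC there is 434/8 = ¥54.25 ≤ P, so producing beats shutting down (which would give -¥111).

x = 8; profit = ¥567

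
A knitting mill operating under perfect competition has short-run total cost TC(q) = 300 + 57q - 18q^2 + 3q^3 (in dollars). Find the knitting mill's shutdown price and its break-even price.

Shutdown price = $30; break-even price = $102

AVC = 57 - 18q + 3q^2; minimized at q = 3, giving min AVC = $30. That is the shutdown price.
ATC = 300/q + 57 - 18q + 3q^2. Setting dATC/dq = −300/q^2 − 18 + 6q = 0 gives q = 5 (since 6·5^3 − 18·5^2 = 300).
min ATC = 300/5 + 57 − 18·5 + 3·5^2 = $102. That is the break-even price.
For $30 ≤ P < $102 the firm produces at a loss; below $30 it shuts down.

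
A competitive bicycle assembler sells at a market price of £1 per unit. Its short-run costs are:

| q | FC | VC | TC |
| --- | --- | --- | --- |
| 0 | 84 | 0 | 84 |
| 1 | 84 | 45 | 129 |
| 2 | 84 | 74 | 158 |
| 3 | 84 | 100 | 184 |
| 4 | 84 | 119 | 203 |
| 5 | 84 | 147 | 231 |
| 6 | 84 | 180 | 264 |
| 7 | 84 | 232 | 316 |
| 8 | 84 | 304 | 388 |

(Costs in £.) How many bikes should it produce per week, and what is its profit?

Tabulate TR − TC: q=0: -84; q=1: -128; q=2: -156; q=3: -181; q=4: -199; q=5: -226; q=6: -258; q=7: -309; q=8: -380.
Profit is highest at q = 0. Equivalently, the lowest AVC in the table is 147/5 ≈ £29.40 at q = 5, and P = £1 falls below it — price never covers variable cost, so the firm shuts down and loses only its fixed cost.

q = 0 (shut down); profit = -£84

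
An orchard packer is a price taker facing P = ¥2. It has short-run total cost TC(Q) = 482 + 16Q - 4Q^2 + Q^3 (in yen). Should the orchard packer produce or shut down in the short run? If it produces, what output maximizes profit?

Strip out fixed cost: VC = 16Q - 4Q^2 + Q^3. Then AVC = 16 - 4Q + Q^2 and MC = 16 - 8Q + 3Q^2.
The AVC parabola has its vertex at Q = 4/2 = 2, where AVC = 16 - 4·2 + 2^2 = ¥12.
Since P = ¥2 < min AVC = ¥12, price fails to cover variable cost at any output.
Shutting down limits the loss to fixed cost, ¥482.

Shut down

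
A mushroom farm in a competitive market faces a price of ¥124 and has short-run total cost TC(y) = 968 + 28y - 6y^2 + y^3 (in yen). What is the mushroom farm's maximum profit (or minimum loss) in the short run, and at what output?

Profit = -¥328 at y = 8

AVC = 28 - 6y + y^2; min AVC = ¥19 at y = 3. Since P = ¥124 ≥ min AVC, the firm produces.
With MC = 28 - 12y + 3y^2, P = MC on the upward-sloping part at y* = 8.
TR = 124·8 = 992. TC = 968 + 352 = 1320. Profit = 992 − 1320 = -¥328.
That loss of ¥328 beats the ¥968 the firm would lose by shutting down; producing recovers ¥640 of fixed cost.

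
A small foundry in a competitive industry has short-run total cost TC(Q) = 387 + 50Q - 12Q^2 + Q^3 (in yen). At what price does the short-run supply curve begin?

¥14 per unit

The firm shuts down when price falls below the minimum of average variable cost. AVC = VC/Q = 50 - 12Q + Q^2.
At the minimum of AVC, MC = AVC. MC = 50 - 24Q + 3Q^2; setting MC = AVC gives 2Q^2 - 12Q = 0, so Q = 6. min AVC = 14.
The firm shuts down for any P below ¥14.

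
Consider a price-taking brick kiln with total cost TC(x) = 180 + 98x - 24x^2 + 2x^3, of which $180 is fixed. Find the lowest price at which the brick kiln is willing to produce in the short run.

The shutdown price is the minimum of AVC. VC = 98x - 24x^2 + 2x^3, so AVC = 98 - 24x + 2x^2.
At the minimum of AVC, MC = AVC. MC = 98 - 48x + 6x^2; setting MC = AVC gives 4x^2 - 24x = 0, so x = 6. min AVC = 26.
For P < $26 the firm produces nothing.

$26 per unit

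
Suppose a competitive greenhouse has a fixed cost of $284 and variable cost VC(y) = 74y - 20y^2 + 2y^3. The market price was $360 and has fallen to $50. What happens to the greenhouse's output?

MC = 74 - 40y + 6y^2; the shutdown threshold is min AVC = $24 (at y = 5).
With P = $360 above the shutdown price, P = MC gives y = 11.
At P = $50 ≥ min AVC, set P = MC: y = 6. The firm stays open but cuts output.

Output falls from 11 to 6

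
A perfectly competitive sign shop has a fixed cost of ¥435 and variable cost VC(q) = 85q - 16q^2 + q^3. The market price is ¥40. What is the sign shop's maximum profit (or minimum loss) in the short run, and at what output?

AVC = 85 - 16q + q^2 has its minimum ¥21 at q = 8; price ¥40 clears that bar, so the firm operates.
With MC = 85 - 32q + 3q^2, P = MC on the upward-sloping part at q* = 9.
TR = 40·9 = 360. TC = 435 + 198 = 633. Profit = 360 − 633 = -¥273.
By producing, the firm covers all variable cost plus ¥162 of fixed cost; shutting down would lose the full ¥435.

Profit = -¥273 at q = 9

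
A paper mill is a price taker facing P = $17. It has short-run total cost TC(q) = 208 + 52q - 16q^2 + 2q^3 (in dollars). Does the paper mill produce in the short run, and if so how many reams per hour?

Shut down

Strip out fixed cost: VC = 52q - 16q^2 + 2q^3. Then AVC = 52 - 16q + 2q^2 and MC = 52 - 32q + 6q^2.
AVC is minimized where dAVC/dq = -16 + 4q = 0, at q = 4; min AVC = 52 - 16·4 + 2·4^2 = $20.
P = $17 lies below min AVC = $20; no output level covers variable cost.
The firm minimizes its loss by shutting down and losing only its fixed cost of $208.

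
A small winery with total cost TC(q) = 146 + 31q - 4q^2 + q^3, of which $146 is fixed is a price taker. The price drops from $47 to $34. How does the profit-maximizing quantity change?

Output falls from 4 to 3

AVC = 31 - 4q + q^2, minimized at q = 2 where min AVC = $27. MC = 31 - 8q + 3q^2.
With P = $47 above the shutdown price, P = MC gives q = 4.
At P = $34 ≥ min AVC, set P = MC: q = 3. The firm stays open but cuts output.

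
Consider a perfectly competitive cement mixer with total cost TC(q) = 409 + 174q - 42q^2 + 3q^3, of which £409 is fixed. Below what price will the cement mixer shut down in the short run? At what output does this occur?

Short-run supply begins at min AVC. From VC = 174q - 42q^2 + 3q^3, AVC = 174 - 42q + 3q^2.
At the minimum of AVC, MC = AVC. MC = 174 - 84q + 9q^2; setting MC = AVC gives 6q^2 - 42q = 0, so q = 7. min AVC = 27.
For P < £27 the firm produces nothing.

£27 per unit, at q = 7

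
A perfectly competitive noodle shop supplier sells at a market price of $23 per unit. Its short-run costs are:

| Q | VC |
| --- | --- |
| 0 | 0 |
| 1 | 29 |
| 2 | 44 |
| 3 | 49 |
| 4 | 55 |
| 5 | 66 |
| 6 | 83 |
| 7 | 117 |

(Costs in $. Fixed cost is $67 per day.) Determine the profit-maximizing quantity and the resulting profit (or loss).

Compute π = P·Q − TC at each output: Q=0: -67; Q=1: -73; Q=2: -65; Q=3: -47; Q=4: -30; Q=5: -18; Q=6: -12; Q=7: -23.
Profit is maximized at Q = 6. AVC there is 83/6 = $13.83 ≤ P, so producing beats shutting down (which would give -$67).

Q = 6; profit = -$12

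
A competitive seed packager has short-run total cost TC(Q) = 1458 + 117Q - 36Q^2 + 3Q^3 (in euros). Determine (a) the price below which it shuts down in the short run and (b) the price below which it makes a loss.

Shutdown price = min AVC. AVC = 117 - 36Q + 3Q^2, with vertex at Q = 6 and minimum €9.
ATC = 1458/Q + 117 - 36Q + 3Q^2. Setting dATC/dQ = −1458/Q^2 − 36 + 6Q = 0 gives Q = 9 (since 6·9^3 − 36·9^2 = 1458).
min ATC = 1458/9 + 117 − 36·9 + 3·9^2 = €198. That is the break-even price.
Between these two prices the firm operates at a loss; above €198 it earns a profit.

Shutdown price = €9; break-even price = €198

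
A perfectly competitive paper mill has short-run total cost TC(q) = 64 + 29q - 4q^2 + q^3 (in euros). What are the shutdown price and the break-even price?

Shutdown price = €25; break-even price = €45

Shutdown price = min AVC. AVC = 29 - 4q + q^2, with vertex at q = 2 and minimum €25.
ATC = 64/q + 29 - 4q + q^2. Setting dATC/dq = −64/q^2 − 4 + 2q = 0 gives q = 4 (since 2·4^3 − 4·4^2 = 64).
min ATC = 64/4 + 29 − 4·4 + 4^2 = €45. That is the break-even price.
For €25 ≤ P < €45 the firm produces at a loss; below €25 it shuts down.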